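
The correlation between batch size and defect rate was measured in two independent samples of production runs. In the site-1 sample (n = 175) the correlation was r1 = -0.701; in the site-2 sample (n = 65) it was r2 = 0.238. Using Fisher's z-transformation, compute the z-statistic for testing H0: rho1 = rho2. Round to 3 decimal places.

z1 = atanh(-0.701) = -0.869264,  z2 = atanh(0.238) = 0.242653
SE = √(1/(n1−3) + 1/(n2−3)) = √(1/172 + 1/62) = √(0.0058140 + 0.0161290) = √0.0219430 = 0.148132
z = (z1 − z2)/SE = (-0.869264 − 0.242653) / 0.148132 = -1.111917 / 0.148132 = -7.506

-7.506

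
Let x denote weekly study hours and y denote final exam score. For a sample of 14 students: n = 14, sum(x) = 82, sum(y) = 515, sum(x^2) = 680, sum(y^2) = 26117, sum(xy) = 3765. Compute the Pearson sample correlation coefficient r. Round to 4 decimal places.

0.6255

Numerator: nΣxy − (Σx)(Σy) = 14·3765 − (82)(515) = 10480
Denominator: √[(nΣx²−(Σx)²)(nΣy²−(Σy)²)]
  nΣx²−(Σx)² = 14·680 − 6724 = 2796;  nΣy²−(Σy)² = 14·26117 − 265225 = 100413
  √(2796·100413) = √280754748 = 16755.7378
r = 10480 / 16755.7378 = 0.6255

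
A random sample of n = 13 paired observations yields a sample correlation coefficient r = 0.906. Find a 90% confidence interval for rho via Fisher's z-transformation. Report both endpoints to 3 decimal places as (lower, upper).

z_r = atanh(0.906) = 1.504734;  SE = 1/√(n−3) = 1/√10 = 0.316228
z-limits: 1.504734 ± 1.645·0.316228 = 1.504734 ± 0.520195 = [0.984539, 2.024929]
ρ-limits: (tanh 0.984539, tanh 2.024929) = (0.755, 0.966)

(0.755, 0.966)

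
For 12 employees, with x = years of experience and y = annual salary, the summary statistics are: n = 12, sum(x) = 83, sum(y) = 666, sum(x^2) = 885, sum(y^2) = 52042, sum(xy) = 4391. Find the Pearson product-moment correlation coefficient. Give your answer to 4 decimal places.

Numerator: nΣxy − (Σx)(Σy) = 12·4391 − (83)(666) = -2586
Denominator: √[(nΣx²−(Σx)²)(nΣy²−(Σy)²)]
  nΣx²−(Σx)² = 12·885 − 6889 = 3731;  nΣy²−(Σy)² = 12·52042 − 443556 = 180948
  √(3731·180948) = √675116988 = 25983.0135
r = -2586 / 25983.0135 = -0.0995

-0.0995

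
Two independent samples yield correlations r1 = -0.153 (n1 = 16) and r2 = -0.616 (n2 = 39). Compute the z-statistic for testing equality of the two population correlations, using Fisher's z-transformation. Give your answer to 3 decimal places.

1.744

Fisher z-transforms: z1 = atanh(-0.153) = -0.154211, z2 = atanh(-0.616) = -0.718533; difference d = 0.564322
Var(d) = 1/13 + 1/36 = 0.0769231 + 0.0277778 = 0.1047009
z = d/√Var(d) = 0.564322 / √0.1047009 = 0.564322 / 0.323575 = 1.744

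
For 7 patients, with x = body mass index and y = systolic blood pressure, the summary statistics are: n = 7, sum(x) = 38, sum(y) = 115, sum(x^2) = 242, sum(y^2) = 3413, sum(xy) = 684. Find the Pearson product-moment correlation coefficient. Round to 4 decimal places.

0.2560

S_xy = nΣxy − ΣxΣy = 7·684 − 38·115 = 4788 − 4370 = 418
S_xx = nΣx² − (Σx)² = 7·242 − 38² = 1694 − 1444 = 250
S_yy = nΣy² − (Σy)² = 7·3413 − 115² = 23891 − 13225 = 10666
r = S_xy / √(S_xx·S_yy) = 418 / √(250·10666) = 418 / √2666500 = 418 / 1632.9421 = 0.2560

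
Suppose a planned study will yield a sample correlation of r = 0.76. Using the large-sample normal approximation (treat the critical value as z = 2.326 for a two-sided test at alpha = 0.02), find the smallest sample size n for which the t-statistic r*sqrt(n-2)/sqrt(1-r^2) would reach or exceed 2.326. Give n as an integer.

r√(n−2)/√(1−r²) ≥ 2.326  ⇔  n−2 ≥ (2.326)²·(1−r²)/r²
(1−r²)/r² = (1−0.5776)/0.5776 = 0.7313
n ≥ 2 + 5.410276·0.7313 = 2 + 3.9565 = 5.9565
⌈5.9565⌉ = 6

6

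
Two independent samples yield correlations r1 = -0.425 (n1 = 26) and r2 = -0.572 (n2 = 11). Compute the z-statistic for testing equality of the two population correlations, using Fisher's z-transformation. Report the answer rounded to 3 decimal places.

Fisher z-transforms: z1 = atanh(-0.425) = -0.453779, z2 = atanh(-0.572) = -0.650490; difference d = 0.196711
Var(d) = 1/23 + 1/8 = 0.0434783 + 0.1250000 = 0.1684783
z = d/√Var(d) = 0.196711 / √0.1684783 = 0.196711 / 0.410461 = 0.479

0.479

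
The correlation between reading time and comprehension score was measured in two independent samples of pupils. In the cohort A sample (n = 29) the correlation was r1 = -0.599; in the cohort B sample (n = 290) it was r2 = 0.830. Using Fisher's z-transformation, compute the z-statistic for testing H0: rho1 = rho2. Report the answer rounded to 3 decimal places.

-9.178

Fisher z-transforms: z1 = atanh(-0.599) = -0.691586, z2 = atanh(0.830) = 1.188136; difference d = -1.879722
Var(d) = 1/26 + 1/287 = 0.0384615 + 0.0034843 = 0.0419458
z = d/√Var(d) = -1.879722 / √0.0419458 = -1.879722 / 0.204807 = -9.178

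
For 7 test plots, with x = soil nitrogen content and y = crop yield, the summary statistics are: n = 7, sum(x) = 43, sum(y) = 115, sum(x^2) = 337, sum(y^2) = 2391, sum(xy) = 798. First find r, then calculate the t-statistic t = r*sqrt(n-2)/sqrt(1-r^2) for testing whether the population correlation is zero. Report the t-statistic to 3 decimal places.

Numerator: nΣxy − (Σx)(Σy) = 7·798 − (43)(115) = 641
Denominator: √[(nΣx²−(Σx)²)(nΣy²−(Σy)²)]
  nΣx²−(Σx)² = 7·337 − 1849 = 510;  nΣy²−(Σy)² = 7·2391 − 13225 = 3512
  √(510·3512) = √1791120 = 1338.3273
r = 641 / 1338.3273 = 0.4790
t = r·√(n−2)/√(1−r²) = 0.4790·√5 / √(1−0.229441) = 1.071077 / 0.877815 = 1.220

1.220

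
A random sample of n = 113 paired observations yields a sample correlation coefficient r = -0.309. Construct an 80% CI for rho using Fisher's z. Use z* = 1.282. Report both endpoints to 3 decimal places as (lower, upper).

(-0.415, -0.195)

Fisher z: z_r = atanh(r) = ½·ln((1+(-0.309))/(1−(-0.309))) = -0.319439
SE(z) = 1/√(n−3) = 1/√110 = 0.095346
80% ⇒ z* = 1.282; margin = 1.282·0.095346 = 0.122234
CI on z-scale: (-0.441673, -0.197205)
Back-transform: tanh(-0.441673) = -0.415030, tanh(-0.197205) = -0.194688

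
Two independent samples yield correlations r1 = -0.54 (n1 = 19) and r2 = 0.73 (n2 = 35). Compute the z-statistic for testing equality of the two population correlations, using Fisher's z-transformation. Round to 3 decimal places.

Fisher z-transforms: z1 = atanh(-0.54) = -0.604156, z2 = atanh(0.73) = 0.928727; difference d = -1.532883
Var(d) = 1/16 + 1/32 = 0.0625000 + 0.0312500 = 0.0937500
z = d/√Var(d) = -1.532883 / √0.0937500 = -1.532883 / 0.306186 = -5.006

-5.006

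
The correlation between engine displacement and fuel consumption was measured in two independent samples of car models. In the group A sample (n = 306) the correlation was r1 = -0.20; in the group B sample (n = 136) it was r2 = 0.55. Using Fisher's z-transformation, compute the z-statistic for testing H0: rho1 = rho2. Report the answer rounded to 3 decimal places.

z1 = atanh(-0.20) = -0.202733,  z2 = atanh(0.55) = 0.618381
SE = √(1/(n1−3) + 1/(n2−3)) = √(1/303 + 1/133) = √(0.0033003 + 0.0075188) = √0.0108191 = 0.104015
z = (z1 − z2)/SE = (-0.202733 − 0.618381) / 0.104015 = -0.821114 / 0.104015 = -7.894

-7.894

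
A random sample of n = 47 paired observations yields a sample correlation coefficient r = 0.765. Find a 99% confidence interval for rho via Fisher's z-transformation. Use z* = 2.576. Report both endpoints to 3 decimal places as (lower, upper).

(0.551, 0.885)

z_r = atanh(0.765) = 1.008160;  SE = 1/√(n−3) = 1/√44 = 0.150756
z-limits: 1.008160 ± 2.576·0.150756 = 1.008160 ± 0.388347 = [0.619813, 1.396507]
ρ-limits: (tanh 0.619813, tanh 1.396507) = (0.551, 0.885)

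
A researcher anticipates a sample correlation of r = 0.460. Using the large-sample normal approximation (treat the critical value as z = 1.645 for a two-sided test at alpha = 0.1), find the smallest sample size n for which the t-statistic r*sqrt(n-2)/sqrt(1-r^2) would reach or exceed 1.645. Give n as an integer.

13

r√(n−2)/√(1−r²) ≥ 1.645  ⇔  n−2 ≥ (1.645)²·(1−r²)/r²
(1−r²)/r² = (1−0.211600)/0.211600 = 3.7259
n ≥ 2 + 2.706025·3.7259 = 2 + 10.0824 = 12.0824
⌈12.0824⌉ = 13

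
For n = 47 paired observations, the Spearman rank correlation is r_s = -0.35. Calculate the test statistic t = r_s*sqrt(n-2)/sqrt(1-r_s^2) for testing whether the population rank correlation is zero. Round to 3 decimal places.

-2.506

t = r_s·√(n−2) / √(1−r_s²) with r_s = -0.35, n = 47
  = -0.35·√45 / √(1 − 0.1225)
  = -0.35·6.708204 / 0.936750
  = -2.347871 / 0.936750 = -2.506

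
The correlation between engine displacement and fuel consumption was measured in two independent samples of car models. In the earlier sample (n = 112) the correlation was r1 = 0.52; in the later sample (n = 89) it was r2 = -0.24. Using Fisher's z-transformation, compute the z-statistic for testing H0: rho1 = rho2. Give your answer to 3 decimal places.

5.693

z1 = atanh(0.52) = 0.576340,  z2 = atanh(-0.24) = -0.244774
SE = √(1/(n1−3) + 1/(n2−3)) = √(1/109 + 1/86) = √(0.0091743 + 0.0116279) = √0.0208022 = 0.144230
z = (z1 − z2)/SE = (0.576340 − (-0.244774)) / 0.144230 = 0.821114 / 0.144230 = 5.693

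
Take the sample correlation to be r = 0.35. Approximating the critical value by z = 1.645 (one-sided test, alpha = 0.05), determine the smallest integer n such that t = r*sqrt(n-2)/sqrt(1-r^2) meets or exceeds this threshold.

r√(n−2)/√(1−r²) ≥ 1.645  ⇔  n−2 ≥ (1.645)²·(1−r²)/r²
(1−r²)/r² = (1−0.1225)/0.1225 = 7.1633
n ≥ 2 + 2.706025·7.1633 = 2 + 19.3841 = 21.3841
⌈21.3841⌉ = 22

22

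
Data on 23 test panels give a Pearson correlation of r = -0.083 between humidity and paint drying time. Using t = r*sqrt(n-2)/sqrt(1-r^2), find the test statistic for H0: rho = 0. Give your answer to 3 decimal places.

t = r·√(n−2) / √(1−r²) with r = -0.083, n = 23
  = -0.083·√21 / √(1 − 0.006889)
  = -0.083·4.582576 / 0.996550
  = -0.380354 / 0.996550 = -0.382

-0.382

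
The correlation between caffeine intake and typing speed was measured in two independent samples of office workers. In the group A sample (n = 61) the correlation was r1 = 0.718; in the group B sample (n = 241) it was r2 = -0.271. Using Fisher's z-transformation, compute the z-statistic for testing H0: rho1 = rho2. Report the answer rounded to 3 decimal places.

8.068

Fisher z-transforms: z1 = atanh(0.718) = 0.903505, z2 = atanh(-0.271) = -0.277943; difference d = 1.181448
Var(d) = 1/58 + 1/238 = 0.0172414 + 0.0042017 = 0.0214431
z = d/√Var(d) = 1.181448 / √0.0214431 = 1.181448 / 0.146435 = 8.068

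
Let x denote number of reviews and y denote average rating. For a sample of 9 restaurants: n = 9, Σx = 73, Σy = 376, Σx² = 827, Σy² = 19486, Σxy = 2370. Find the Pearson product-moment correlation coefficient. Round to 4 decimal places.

-0.7217

S_xy = nΣxy − ΣxΣy = 9·2370 − 73·376 = 21330 − 27448 = -6118
S_xx = nΣx² − (Σx)² = 9·827 − 73² = 7443 − 5329 = 2114
S_yy = nΣy² − (Σy)² = 9·19486 − 376² = 175374 − 141376 = 33998
r = S_xy / √(S_xx·S_yy) = -6118 / √(2114·33998) = -6118 / √71871772 = -6118 / 8477.7221 = -0.7217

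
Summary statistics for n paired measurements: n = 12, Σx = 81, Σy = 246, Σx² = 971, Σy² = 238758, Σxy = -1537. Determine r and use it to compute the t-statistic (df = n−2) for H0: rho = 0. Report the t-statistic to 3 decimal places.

-1.072

Numerator: nΣxy − (Σx)(Σy) = 12·(-1537) − (81)(246) = -38370
Denominator: √[(nΣx²−(Σx)²)(nΣy²−(Σy)²)]
  nΣx²−(Σx)² = 12·971 − 6561 = 5091;  nΣy²−(Σy)² = 12·238758 − 60516 = 2804580
  √(5091·2804580) = √14278116780 = 119491.0741
r = -38370 / 119491.0741 = -0.3211
t = r·√(n−2)/√(1−r²) = -0.3211·√10 / √(1−0.103105) = -1.015407 / 0.947045 = -1.072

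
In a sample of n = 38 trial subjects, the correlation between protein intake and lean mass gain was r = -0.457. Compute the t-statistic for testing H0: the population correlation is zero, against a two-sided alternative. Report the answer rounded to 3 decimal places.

-3.083

1 − r² = 1 − 0.208849 = 0.791151;  √(1−r²) = 0.889467
√(n−2) = √36 = 6.000000
t = r·√(n−2)/√(1−r²) = -0.457 · 6.000000 / 0.889467 = -3.083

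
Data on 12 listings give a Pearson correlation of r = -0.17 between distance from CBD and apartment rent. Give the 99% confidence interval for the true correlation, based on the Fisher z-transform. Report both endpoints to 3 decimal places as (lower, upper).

(-0.774, 0.596)

Fisher z: z_r = atanh(r) = ½·ln((1+(-0.17))/(1−(-0.17))) = -0.171667
SE(z) = 1/√(n−3) = 1/√9 = 0.333333
99% ⇒ z* = 2.576; margin = 2.576·0.333333 = 0.858666
CI on z-scale: (-1.030333, 0.686999)
Back-transform: tanh(-1.030333) = -0.774042, tanh(0.686999) = 0.596051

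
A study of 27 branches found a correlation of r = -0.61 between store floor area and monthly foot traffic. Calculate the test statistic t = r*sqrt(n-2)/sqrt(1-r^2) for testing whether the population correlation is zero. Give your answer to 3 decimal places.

-3.849

t = r·√(n−2) / √(1−r²) with r = -0.61, n = 27
  = -0.61·√25 / √(1 − 0.3721)
  = -0.61·5.000000 / 0.792401
  = -3.050000 / 0.792401 = -3.849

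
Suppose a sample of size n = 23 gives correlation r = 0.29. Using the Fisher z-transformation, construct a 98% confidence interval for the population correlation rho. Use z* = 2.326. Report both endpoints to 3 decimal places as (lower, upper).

(-0.218, 0.674)

z_r = atanh(0.29) = 0.298566;  SE = 1/√(n−3) = 1/√20 = 0.223607
z-limits: 0.298566 ± 2.326·0.223607 = 0.298566 ± 0.520110 = [-0.221544, 0.818676]
ρ-limits: (tanh -0.221544, tanh 0.818676) = (-0.218, 0.674)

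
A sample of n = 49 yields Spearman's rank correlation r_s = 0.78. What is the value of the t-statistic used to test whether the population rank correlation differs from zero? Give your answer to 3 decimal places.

1 − r_s² = 1 − 0.6084 = 0.3916;  √(1−r_s²) = 0.625780
√(n−2) = √47 = 6.855655
t = r_s·√(n−2)/√(1−r_s²) = 0.78 · 6.855655 / 0.625780 = 8.545

8.545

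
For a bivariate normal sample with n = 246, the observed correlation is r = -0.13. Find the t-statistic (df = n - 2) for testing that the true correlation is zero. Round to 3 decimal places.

-2.048

t = r·√(n−2) / √(1−r²) with r = -0.13, n = 246
  = -0.13·√244 / √(1 − 0.0169)
  = -0.13·15.620499 / 0.991514
  = -2.030665 / 0.991514 = -2.048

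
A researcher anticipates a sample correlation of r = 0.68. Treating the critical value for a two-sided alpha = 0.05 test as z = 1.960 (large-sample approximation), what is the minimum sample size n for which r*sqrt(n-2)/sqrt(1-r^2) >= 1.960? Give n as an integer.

7

r√(n−2)/√(1−r²) ≥ 1.960  ⇔  n−2 ≥ (1.960)²·(1−r²)/r²
(1−r²)/r² = (1−0.4624)/0.4624 = 1.1626
n ≥ 2 + 3.8416·1.1626 = 2 + 4.4662 = 6.4662
⌈6.4662⌉ = 7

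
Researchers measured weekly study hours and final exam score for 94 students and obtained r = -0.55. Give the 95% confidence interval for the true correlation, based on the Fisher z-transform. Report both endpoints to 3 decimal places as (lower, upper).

(-0.677, -0.391)

z_r = atanh(-0.55) = -0.618381;  SE = 1/√(n−3) = 1/√91 = 0.104828
z-limits: -0.618381 ± 1.960·0.104828 = -0.618381 ± 0.205463 = [-0.823844, -0.412918]
ρ-limits: (tanh -0.823844, tanh -0.412918) = (-0.677, -0.391)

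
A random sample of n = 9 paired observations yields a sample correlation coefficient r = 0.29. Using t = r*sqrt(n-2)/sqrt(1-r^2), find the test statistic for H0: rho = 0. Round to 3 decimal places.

0.802

1 − r² = 1 − 0.0841 = 0.9159;  √(1−r²) = 0.957027
√(n−2) = √7 = 2.645751
t = r·√(n−2)/√(1−r²) = 0.29 · 2.645751 / 0.957027 = 0.802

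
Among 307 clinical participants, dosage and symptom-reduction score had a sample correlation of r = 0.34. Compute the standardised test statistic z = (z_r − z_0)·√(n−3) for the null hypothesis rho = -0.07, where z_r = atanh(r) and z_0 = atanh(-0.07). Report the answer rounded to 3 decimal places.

z_r = atanh(0.34) = 0.354093,  z_0 = atanh(-0.07) = -0.070115
SE = 1/√(n−3) = 1/√304 = 0.057354
z = (z_r − z_0)/SE = (0.354093 − (-0.070115)) / 0.057354 = 0.424208 / 0.057354 = 7.396

7.396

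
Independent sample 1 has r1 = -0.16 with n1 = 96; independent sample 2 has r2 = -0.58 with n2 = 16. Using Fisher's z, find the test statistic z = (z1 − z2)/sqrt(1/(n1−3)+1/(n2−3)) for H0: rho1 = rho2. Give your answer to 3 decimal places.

1.692

Fisher z-transforms: z1 = atanh(-0.16) = -0.161387, z2 = atanh(-0.58) = -0.662463; difference d = 0.501076
Var(d) = 1/93 + 1/13 = 0.0107527 + 0.0769231 = 0.0876758
z = d/√Var(d) = 0.501076 / √0.0876758 = 0.501076 / 0.296101 = 1.692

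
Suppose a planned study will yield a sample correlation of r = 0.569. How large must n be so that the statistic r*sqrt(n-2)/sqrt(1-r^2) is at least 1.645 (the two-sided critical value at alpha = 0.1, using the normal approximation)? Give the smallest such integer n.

8

r√(n−2)/√(1−r²) ≥ 1.645  ⇔  n−2 ≥ (1.645)²·(1−r²)/r²
(1−r²)/r² = (1−0.323761)/0.323761 = 2.0887
n ≥ 2 + 2.706025·2.0887 = 2 + 5.6521 = 7.6521
⌈7.6521⌉ = 8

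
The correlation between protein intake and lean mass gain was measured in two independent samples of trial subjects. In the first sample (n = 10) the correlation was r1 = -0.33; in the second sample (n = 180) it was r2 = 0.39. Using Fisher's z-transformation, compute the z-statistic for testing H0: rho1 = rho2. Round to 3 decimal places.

z1 = atanh(-0.33) = -0.342828,  z2 = atanh(0.39) = 0.411800
SE = √(1/(n1−3) + 1/(n2−3)) = √(1/7 + 1/177) = √(0.1428571 + 0.0056497) = √0.1485068 = 0.385366
z = (z1 − z2)/SE = (-0.342828 − 0.411800) / 0.385366 = -0.754628 / 0.385366 = -1.958

-1.958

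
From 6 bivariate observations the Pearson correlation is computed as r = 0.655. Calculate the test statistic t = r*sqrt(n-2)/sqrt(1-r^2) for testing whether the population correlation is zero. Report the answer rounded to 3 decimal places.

1.734

t = r·√(n−2) / √(1−r²) with r = 0.655, n = 6
  = 0.655·√4 / √(1 − 0.429025)
  = 0.655·2.000000 / 0.755629
  = 1.310000 / 0.755629 = 1.734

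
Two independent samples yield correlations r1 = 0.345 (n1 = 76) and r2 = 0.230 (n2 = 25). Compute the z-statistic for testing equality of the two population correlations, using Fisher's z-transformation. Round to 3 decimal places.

0.516

z1 = atanh(0.345) = 0.359757,  z2 = atanh(0.230) = 0.234189
SE = √(1/(n1−3) + 1/(n2−3)) = √(1/73 + 1/22) = √(0.0136986 + 0.0454545) = √0.0591531 = 0.243214
z = (z1 − z2)/SE = (0.359757 − 0.234189) / 0.243214 = 0.125568 / 0.243214 = 0.516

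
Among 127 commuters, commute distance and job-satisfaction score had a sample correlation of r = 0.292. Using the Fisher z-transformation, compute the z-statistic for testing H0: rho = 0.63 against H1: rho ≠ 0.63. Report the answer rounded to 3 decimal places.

Fisher z: atanh(0.292) = 0.300751, atanh(0.63) = 0.741416
z = (z_r − z_0)·√(n−3) = (0.300751 − 0.741416)·√124 = -0.440665 · 11.135529 = -4.907

-4.907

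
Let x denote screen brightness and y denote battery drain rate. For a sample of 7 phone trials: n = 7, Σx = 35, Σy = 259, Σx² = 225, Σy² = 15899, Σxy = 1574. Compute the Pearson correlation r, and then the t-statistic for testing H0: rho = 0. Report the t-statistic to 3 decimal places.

Numerator: nΣxy − (Σx)(Σy) = 7·1574 − (35)(259) = 1953
Denominator: √[(nΣx²−(Σx)²)(nΣy²−(Σy)²)]
  nΣx²−(Σx)² = 7·225 − 1225 = 350;  nΣy²−(Σy)² = 7·15899 − 67081 = 44212
  √(350·44212) = √15474200 = 3933.7260
r = 1953 / 3933.7260 = 0.4965
t = r·√(n−2)/√(1−r²) = 0.4965·√5 / √(1−0.246512) = 1.110208 / 0.868037 = 1.279

1.279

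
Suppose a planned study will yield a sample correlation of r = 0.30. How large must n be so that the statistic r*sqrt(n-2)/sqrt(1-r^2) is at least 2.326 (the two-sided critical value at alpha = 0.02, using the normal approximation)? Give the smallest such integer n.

Need r·√(n−2)/√(1−r²) ≥ 2.326
√(n−2) ≥ 2.326·√(1−0.0900) / 0.30 = 2.326·0.953939 / 0.30 = 7.3962
n−2 ≥ 54.7038  ⇒  n ≥ 56.7038
Smallest integer n = 57

57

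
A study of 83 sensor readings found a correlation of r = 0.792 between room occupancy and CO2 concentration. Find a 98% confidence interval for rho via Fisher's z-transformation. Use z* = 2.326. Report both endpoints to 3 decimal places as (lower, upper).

(0.673, 0.871)

Fisher z: z_r = atanh(r) = ½·ln((1+0.792)/(1−0.792)) = 1.076775
SE(z) = 1/√(n−3) = 1/√80 = 0.111803
98% ⇒ z* = 2.326; margin = 2.326·0.111803 = 0.260054
CI on z-scale: (0.816721, 1.336829)
Back-transform: tanh(0.816721) = 0.673281, tanh(1.336829) = 0.870909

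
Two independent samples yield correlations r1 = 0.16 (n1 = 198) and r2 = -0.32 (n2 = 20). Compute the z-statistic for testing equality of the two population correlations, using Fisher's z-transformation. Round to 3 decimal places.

z1 = atanh(0.16) = 0.161387,  z2 = atanh(-0.32) = -0.331647
SE = √(1/(n1−3) + 1/(n2−3)) = √(1/195 + 1/17) = √(0.0051282 + 0.0588235) = √0.0639517 = 0.252887
z = (z1 − z2)/SE = (0.161387 − (-0.331647)) / 0.252887 = 0.493034 / 0.252887 = 1.950

1.950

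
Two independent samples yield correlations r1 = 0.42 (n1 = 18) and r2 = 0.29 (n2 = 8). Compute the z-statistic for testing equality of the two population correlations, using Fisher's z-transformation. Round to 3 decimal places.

0.289

Fisher z-transforms: z1 = atanh(0.42) = 0.447692, z2 = atanh(0.29) = 0.298566; difference d = 0.149126
Var(d) = 1/15 + 1/5 = 0.0666667 + 0.2000000 = 0.2666667
z = d/√Var(d) = 0.149126 / √0.2666667 = 0.149126 / 0.516398 = 0.289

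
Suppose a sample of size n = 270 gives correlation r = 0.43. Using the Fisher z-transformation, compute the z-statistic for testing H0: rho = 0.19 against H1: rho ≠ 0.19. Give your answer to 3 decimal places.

4.372

z_r = atanh(0.43) = 0.459897,  z_0 = atanh(0.19) = 0.192337
SE = 1/√(n−3) = 1/√267 = 0.061199
z = (z_r − z_0)/SE = (0.459897 − 0.192337) / 0.061199 = 0.267560 / 0.061199 = 4.372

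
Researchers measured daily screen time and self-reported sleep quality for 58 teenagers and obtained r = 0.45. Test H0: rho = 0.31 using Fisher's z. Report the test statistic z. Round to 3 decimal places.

z_r = atanh(0.45) = 0.484700,  z_0 = atanh(0.31) = 0.320545
SE = 1/√(n−3) = 1/√55 = 0.134840
z = (z_r − z_0)/SE = (0.484700 − 0.320545) / 0.134840 = 0.164155 / 0.134840 = 1.217

1.217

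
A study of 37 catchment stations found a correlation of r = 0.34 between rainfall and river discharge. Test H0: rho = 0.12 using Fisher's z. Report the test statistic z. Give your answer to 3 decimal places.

1.362

z_r = atanh(0.34) = 0.354093,  z_0 = atanh(0.12) = 0.120581
SE = 1/√(n−3) = 1/√34 = 0.171499
z = (z_r − z_0)/SE = (0.354093 − 0.120581) / 0.171499 = 0.233512 / 0.171499 = 1.362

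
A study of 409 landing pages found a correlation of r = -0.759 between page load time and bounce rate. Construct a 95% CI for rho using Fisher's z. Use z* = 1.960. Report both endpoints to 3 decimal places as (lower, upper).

z_r = atanh(-0.759) = -0.993852;  SE = 1/√(n−3) = 1/√406 = 0.049629
z-limits: -0.993852 ± 1.960·0.049629 = -0.993852 ± 0.097273 = [-1.091125, -0.896579]
ρ-limits: (tanh -1.091125, tanh -0.896579) = (-0.797, -0.715)

(-0.797, -0.715)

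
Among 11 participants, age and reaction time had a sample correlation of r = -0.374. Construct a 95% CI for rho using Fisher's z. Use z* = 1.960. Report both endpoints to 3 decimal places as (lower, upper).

Fisher z: z_r = atanh(r) = ½·ln((1+(-0.374))/(1−(-0.374))) = -0.393066
SE(z) = 1/√(n−3) = 1/√8 = 0.353553
95% ⇒ z* = 1.960; margin = 1.960·0.353553 = 0.692964
CI on z-scale: (-1.086030, 0.299898)
Back-transform: tanh(-1.086030) = -0.795425, tanh(0.299898) = 0.291219

(-0.795, 0.291)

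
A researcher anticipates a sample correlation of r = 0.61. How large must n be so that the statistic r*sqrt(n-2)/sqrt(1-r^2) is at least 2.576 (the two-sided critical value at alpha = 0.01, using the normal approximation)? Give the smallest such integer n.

14

Need r·√(n−2)/√(1−r²) ≥ 2.576
√(n−2) ≥ 2.576·√(1−0.3721) / 0.61 = 2.576·0.792401 / 0.61 = 3.3463
n−2 ≥ 11.1977  ⇒  n ≥ 13.1977
Smallest integer n = 14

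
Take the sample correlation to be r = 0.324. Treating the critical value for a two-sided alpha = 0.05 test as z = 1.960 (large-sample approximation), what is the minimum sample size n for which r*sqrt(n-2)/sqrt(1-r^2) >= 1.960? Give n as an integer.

35

Need r·√(n−2)/√(1−r²) ≥ 1.960
√(n−2) ≥ 1.960·√(1−0.104976) / 0.324 = 1.960·0.946057 / 0.324 = 5.7231
n−2 ≥ 32.7539  ⇒  n ≥ 34.7539
Smallest integer n = 35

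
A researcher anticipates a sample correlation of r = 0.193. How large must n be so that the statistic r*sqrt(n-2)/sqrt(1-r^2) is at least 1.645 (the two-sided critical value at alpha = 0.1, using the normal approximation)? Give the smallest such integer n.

72

Need r·√(n−2)/√(1−r²) ≥ 1.645
√(n−2) ≥ 1.645·√(1−0.037249) / 0.193 = 1.645·0.981199 / 0.193 = 8.3631
n−2 ≥ 69.9414  ⇒  n ≥ 71.9414
Smallest integer n = 72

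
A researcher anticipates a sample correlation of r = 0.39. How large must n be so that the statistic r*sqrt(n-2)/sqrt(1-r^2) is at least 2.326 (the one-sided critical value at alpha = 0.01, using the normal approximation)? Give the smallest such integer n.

33

r√(n−2)/√(1−r²) ≥ 2.326  ⇔  n−2 ≥ (2.326)²·(1−r²)/r²
(1−r²)/r² = (1−0.1521)/0.1521 = 5.5746
n ≥ 2 + 5.410276·5.5746 = 2 + 30.1601 = 32.1601
⌈32.1601⌉ = 33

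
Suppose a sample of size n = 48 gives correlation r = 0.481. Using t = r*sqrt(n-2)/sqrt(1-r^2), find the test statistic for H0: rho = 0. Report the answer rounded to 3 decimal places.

3.721

t = r·√(n−2) / √(1−r²) with r = 0.481, n = 48
  = 0.481·√46 / √(1 − 0.231361)
  = 0.481·6.782330 / 0.876721
  = 3.262301 / 0.876721 = 3.721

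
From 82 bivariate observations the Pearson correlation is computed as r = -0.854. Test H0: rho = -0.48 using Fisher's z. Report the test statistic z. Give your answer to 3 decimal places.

-6.646

z_r = atanh(-0.854) = -1.270747,  z_0 = atanh(-0.48) = -0.522984
SE = 1/√(n−3) = 1/√79 = 0.112509
z = (z_r − z_0)/SE = (-1.270747 − (-0.522984)) / 0.112509 = -0.747763 / 0.112509 = -6.646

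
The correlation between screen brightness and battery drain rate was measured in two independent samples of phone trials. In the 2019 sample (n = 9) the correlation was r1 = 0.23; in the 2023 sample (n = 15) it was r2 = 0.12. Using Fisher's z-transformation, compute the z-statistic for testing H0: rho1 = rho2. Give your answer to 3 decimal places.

0.227

Fisher z-transforms: z1 = atanh(0.23) = 0.234189, z2 = atanh(0.12) = 0.120581; difference d = 0.113608
Var(d) = 1/6 + 1/12 = 0.1666667 + 0.0833333 = 0.2500000
z = d/√Var(d) = 0.113608 / √0.2500000 = 0.113608 / 0.500000 = 0.227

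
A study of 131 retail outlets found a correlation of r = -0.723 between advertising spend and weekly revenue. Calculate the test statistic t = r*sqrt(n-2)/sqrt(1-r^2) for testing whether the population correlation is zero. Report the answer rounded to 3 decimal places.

1 − r² = 1 − 0.522729 = 0.477271;  √(1−r²) = 0.690848
√(n−2) = √129 = 11.357817
t = r·√(n−2)/√(1−r²) = -0.723 · 11.357817 / 0.690848 = -11.886

-11.886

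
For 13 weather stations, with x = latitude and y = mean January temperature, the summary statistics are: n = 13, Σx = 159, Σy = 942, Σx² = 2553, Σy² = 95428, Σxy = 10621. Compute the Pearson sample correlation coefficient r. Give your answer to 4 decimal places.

-0.2215

Numerator: nΣxy − (Σx)(Σy) = 13·10621 − (159)(942) = -11705
Denominator: √[(nΣx²−(Σx)²)(nΣy²−(Σy)²)]
  nΣx²−(Σx)² = 13·2553 − 25281 = 7908;  nΣy²−(Σy)² = 13·95428 − 887364 = 353200
  √(7908·353200) = √2793105600 = 52849.8401
r = -11705 / 52849.8401 = -0.2215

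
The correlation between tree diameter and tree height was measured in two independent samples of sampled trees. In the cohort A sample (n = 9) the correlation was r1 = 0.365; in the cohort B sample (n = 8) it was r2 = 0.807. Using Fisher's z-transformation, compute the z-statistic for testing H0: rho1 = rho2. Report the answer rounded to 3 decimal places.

-1.215

Fisher z-transforms: z1 = atanh(0.365) = 0.382642, z2 = atanh(0.807) = 1.118367; difference d = -0.735725
Var(d) = 1/6 + 1/5 = 0.1666667 + 0.2000000 = 0.3666667
z = d/√Var(d) = -0.735725 / √0.3666667 = -0.735725 / 0.605530 = -1.215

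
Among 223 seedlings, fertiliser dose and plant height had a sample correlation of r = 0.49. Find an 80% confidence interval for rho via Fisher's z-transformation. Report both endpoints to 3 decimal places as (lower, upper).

(0.422, 0.553)

z_r = atanh(0.49) = 0.536060;  SE = 1/√(n−3) = 1/√220 = 0.067420
z-limits: 0.536060 ± 1.282·0.067420 = 0.536060 ± 0.086432 = [0.449628, 0.622492]
ρ-limits: (tanh 0.449628, tanh 0.622492) = (0.422, 0.553)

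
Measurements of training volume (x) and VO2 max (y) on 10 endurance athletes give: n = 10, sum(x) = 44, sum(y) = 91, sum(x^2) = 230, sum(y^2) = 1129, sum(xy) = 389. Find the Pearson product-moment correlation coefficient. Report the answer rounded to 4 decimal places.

S_xy = nΣxy − ΣxΣy = 10·389 − 44·91 = 3890 − 4004 = -114
S_xx = nΣx² − (Σx)² = 10·230 − 44² = 2300 − 1936 = 364
S_yy = nΣy² − (Σy)² = 10·1129 − 91² = 11290 − 8281 = 3009
r = S_xy / √(S_xx·S_yy) = -114 / √(364·3009) = -114 / √1095276 = -114 / 1046.5543 = -0.1089

-0.1089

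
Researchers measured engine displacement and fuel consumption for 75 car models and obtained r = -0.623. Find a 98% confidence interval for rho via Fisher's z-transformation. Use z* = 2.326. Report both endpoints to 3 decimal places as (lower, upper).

z_r = atanh(-0.623) = -0.729893;  SE = 1/√(n−3) = 1/√72 = 0.117851
z-limits: -0.729893 ± 2.326·0.117851 = -0.729893 ± 0.274121 = [-1.004014, -0.455772]
ρ-limits: (tanh -1.004014, tanh -0.455772) = (-0.763, -0.427)

(-0.763, -0.427)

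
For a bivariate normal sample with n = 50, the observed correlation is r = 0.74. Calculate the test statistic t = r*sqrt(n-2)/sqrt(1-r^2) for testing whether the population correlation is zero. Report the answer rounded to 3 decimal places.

7.622

1 − r² = 1 − 0.5476 = 0.4524;  √(1−r²) = 0.672607
√(n−2) = √48 = 6.928203
t = r·√(n−2)/√(1−r²) = 0.74 · 6.928203 / 0.672607 = 7.622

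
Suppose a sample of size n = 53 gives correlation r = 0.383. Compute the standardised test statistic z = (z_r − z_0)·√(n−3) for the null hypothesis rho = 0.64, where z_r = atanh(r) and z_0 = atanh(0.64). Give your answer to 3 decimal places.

z_r = atanh(0.383) = 0.403571,  z_0 = atanh(0.64) = 0.758174
SE = 1/√(n−3) = 1/√50 = 0.141421
z = (z_r − z_0)/SE = (0.403571 − 0.758174) / 0.141421 = -0.354603 / 0.141421 = -2.507

-2.507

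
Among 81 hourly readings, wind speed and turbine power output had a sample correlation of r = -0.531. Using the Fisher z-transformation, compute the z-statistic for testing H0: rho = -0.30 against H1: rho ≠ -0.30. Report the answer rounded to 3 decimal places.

-2.491

Fisher z: atanh(-0.531) = -0.591537, atanh(-0.30) = -0.309520
z = (z_r − z_0)·√(n−3) = (-0.591537 − (-0.309520))·√78 = -0.282017 · 8.831761 = -2.491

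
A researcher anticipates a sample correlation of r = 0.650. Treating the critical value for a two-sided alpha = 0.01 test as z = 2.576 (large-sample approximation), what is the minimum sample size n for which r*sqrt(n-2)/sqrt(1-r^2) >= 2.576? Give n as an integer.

12

Need r·√(n−2)/√(1−r²) ≥ 2.576
√(n−2) ≥ 2.576·√(1−0.422500) / 0.650 = 2.576·0.759934 / 0.650 = 3.0117
n−2 ≥ 9.0703  ⇒  n ≥ 11.0703
Smallest integer n = 12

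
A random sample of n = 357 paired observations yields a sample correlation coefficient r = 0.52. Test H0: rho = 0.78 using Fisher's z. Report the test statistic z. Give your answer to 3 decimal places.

Fisher z: atanh(0.52) = 0.576340, atanh(0.78) = 1.045371
z = (z_r − z_0)·√(n−3) = (0.576340 − 1.045371)·√354 = -0.469031 · 18.814888 = -8.825

-8.825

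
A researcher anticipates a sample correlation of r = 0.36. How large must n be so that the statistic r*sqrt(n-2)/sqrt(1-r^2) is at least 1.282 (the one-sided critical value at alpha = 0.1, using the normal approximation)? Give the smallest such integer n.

Need r·√(n−2)/√(1−r²) ≥ 1.282
√(n−2) ≥ 1.282·√(1−0.1296) / 0.36 = 1.282·0.932952 / 0.36 = 3.3223
n−2 ≥ 11.0377  ⇒  n ≥ 13.0377
Smallest integer n = 14

14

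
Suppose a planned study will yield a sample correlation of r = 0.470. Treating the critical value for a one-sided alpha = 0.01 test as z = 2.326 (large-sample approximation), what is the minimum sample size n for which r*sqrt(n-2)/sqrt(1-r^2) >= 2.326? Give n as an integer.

22

Need r·√(n−2)/√(1−r²) ≥ 2.326
√(n−2) ≥ 2.326·√(1−0.220900) / 0.470 = 2.326·0.882666 / 0.470 = 4.3683
n−2 ≥ 19.0820  ⇒  n ≥ 21.0820
Smallest integer n = 22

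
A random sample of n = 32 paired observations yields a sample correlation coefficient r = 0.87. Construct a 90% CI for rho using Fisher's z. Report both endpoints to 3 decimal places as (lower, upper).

(0.773, 0.927)

Fisher z: z_r = atanh(r) = ½·ln((1+0.87)/(1−0.87)) = 1.333080
SE(z) = 1/√(n−3) = 1/√29 = 0.185695
90% ⇒ z* = 1.645; margin = 1.645·0.185695 = 0.305468
CI on z-scale: (1.027612, 1.638548)
Back-transform: tanh(1.027612) = 0.772949, tanh(1.638548) = 0.927269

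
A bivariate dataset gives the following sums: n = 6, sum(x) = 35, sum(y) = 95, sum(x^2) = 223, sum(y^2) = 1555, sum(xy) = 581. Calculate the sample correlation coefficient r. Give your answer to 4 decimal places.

S_xy = nΣxy − ΣxΣy = 6·581 − 35·95 = 3486 − 3325 = 161
S_xx = nΣx² − (Σx)² = 6·223 − 35² = 1338 − 1225 = 113
S_yy = nΣy² − (Σy)² = 6·1555 − 95² = 9330 − 9025 = 305
r = S_xy / √(S_xx·S_yy) = 161 / √(113·305) = 161 / √34465 = 161 / 185.6475 = 0.8672

0.8672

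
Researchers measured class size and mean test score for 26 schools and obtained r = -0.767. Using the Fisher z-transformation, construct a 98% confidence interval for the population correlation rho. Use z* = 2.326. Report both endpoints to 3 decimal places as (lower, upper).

(-0.905, -0.484)

Fisher z: z_r = atanh(r) = ½·ln((1+(-0.767))/(1−(-0.767))) = -1.013000
SE(z) = 1/√(n−3) = 1/√23 = 0.208514
98% ⇒ z* = 2.326; margin = 2.326·0.208514 = 0.485004
CI on z-scale: (-1.498004, -0.527996)
Back-transform: tanh(-1.498004) = -0.904787, tanh(-0.527996) = -0.483848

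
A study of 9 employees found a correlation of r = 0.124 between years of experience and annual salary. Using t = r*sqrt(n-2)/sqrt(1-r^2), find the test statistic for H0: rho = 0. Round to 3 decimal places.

1 − r² = 1 − 0.015376 = 0.984624;  √(1−r²) = 0.992282
√(n−2) = √7 = 2.645751
t = r·√(n−2)/√(1−r²) = 0.124 · 2.645751 / 0.992282 = 0.331

0.331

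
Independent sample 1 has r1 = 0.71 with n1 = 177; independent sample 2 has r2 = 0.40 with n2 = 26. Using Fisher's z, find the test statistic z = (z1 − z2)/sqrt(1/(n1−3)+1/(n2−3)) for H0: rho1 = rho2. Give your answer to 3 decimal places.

z1 = atanh(0.71) = 0.887184,  z2 = atanh(0.40) = 0.423649
SE = √(1/(n1−3) + 1/(n2−3)) = √(1/174 + 1/23) = √(0.0057471 + 0.0434783) = √0.0492254 = 0.221868
z = (z1 − z2)/SE = (0.887184 − 0.423649) / 0.221868 = 0.463535 / 0.221868 = 2.089

2.089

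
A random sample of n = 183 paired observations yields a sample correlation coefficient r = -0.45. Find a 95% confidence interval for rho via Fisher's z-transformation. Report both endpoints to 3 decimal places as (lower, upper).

(-0.559, -0.326)

Fisher z: z_r = atanh(r) = ½·ln((1+(-0.45))/(1−(-0.45))) = -0.484700
SE(z) = 1/√(n−3) = 1/√180 = 0.074536
95% ⇒ z* = 1.960; margin = 1.960·0.074536 = 0.146091
CI on z-scale: (-0.630791, -0.338609)
Back-transform: tanh(-0.630791) = -0.558597, tanh(-0.338609) = -0.326235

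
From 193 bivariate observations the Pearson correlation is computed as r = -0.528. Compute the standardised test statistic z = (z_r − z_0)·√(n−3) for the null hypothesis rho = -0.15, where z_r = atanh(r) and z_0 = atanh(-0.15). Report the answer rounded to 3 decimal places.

-6.013

z_r = atanh(-0.528) = -0.587368,  z_0 = atanh(-0.15) = -0.151140
SE = 1/√(n−3) = 1/√190 = 0.072548
z = (z_r − z_0)/SE = (-0.587368 − (-0.151140)) / 0.072548 = -0.436228 / 0.072548 = -6.013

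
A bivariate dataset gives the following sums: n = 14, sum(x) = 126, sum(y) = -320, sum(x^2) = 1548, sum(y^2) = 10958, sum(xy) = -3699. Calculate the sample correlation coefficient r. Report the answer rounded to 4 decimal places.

-0.6668

Numerator: nΣxy − (Σx)(Σy) = 14·(-3699) − (126)(-320) = -11466
Denominator: √[(nΣx²−(Σx)²)(nΣy²−(Σy)²)]
  nΣx²−(Σx)² = 14·1548 − 15876 = 5796;  nΣy²−(Σy)² = 14·10958 − 102400 = 51012
  √(5796·51012) = √295665552 = 17194.9281
r = -11466 / 17194.9281 = -0.6668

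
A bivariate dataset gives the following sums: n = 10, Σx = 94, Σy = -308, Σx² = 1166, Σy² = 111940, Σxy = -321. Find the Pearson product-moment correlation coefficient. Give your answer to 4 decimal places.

Numerator: nΣxy − (Σx)(Σy) = 10·(-321) − (94)(-308) = 25742
Denominator: √[(nΣx²−(Σx)²)(nΣy²−(Σy)²)]
  nΣx²−(Σx)² = 10·1166 − 8836 = 2824;  nΣy²−(Σy)² = 10·111940 − 94864 = 1024536
  √(2824·1024536) = √2893289664 = 53789.3081
r = 25742 / 53789.3081 = 0.4786

0.4786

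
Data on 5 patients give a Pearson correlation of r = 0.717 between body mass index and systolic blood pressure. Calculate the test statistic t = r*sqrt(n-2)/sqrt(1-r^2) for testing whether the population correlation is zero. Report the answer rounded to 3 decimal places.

1.782

1 − r² = 1 − 0.514089 = 0.485911;  √(1−r²) = 0.697073
√(n−2) = √3 = 1.732051
t = r·√(n−2)/√(1−r²) = 0.717 · 1.732051 / 0.697073 = 1.782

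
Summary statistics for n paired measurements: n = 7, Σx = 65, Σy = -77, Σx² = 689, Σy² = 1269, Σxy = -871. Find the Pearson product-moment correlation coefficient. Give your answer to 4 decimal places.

-0.8216

Numerator: nΣxy − (Σx)(Σy) = 7·(-871) − (65)(-77) = -1092
Denominator: √[(nΣx²−(Σx)²)(nΣy²−(Σy)²)]
  nΣx²−(Σx)² = 7·689 − 4225 = 598;  nΣy²−(Σy)² = 7·1269 − 5929 = 2954
  √(598·2954) = √1766492 = 1329.0944
r = -1092 / 1329.0944 = -0.8216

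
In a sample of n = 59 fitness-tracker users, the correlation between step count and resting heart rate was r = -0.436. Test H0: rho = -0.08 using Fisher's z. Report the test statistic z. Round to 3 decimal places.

Fisher z: atanh(-0.436) = -0.467281, atanh(-0.08) = -0.080171
z = (z_r − z_0)·√(n−3) = (-0.467281 − (-0.080171))·√56 = -0.387110 · 7.483315 = -2.897

-2.897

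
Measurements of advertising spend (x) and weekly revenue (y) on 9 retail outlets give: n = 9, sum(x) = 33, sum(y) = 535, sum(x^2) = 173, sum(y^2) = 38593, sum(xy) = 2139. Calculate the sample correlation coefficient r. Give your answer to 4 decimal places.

0.2984

S_xy = nΣxy − ΣxΣy = 9·2139 − 33·535 = 19251 − 17655 = 1596
S_xx = nΣx² − (Σx)² = 9·173 − 33² = 1557 − 1089 = 468
S_yy = nΣy² − (Σy)² = 9·38593 − 535² = 347337 − 286225 = 61112
r = S_xy / √(S_xx·S_yy) = 1596 / √(468·61112) = 1596 / √28600416 = 1596 / 5347.9357 = 0.2984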